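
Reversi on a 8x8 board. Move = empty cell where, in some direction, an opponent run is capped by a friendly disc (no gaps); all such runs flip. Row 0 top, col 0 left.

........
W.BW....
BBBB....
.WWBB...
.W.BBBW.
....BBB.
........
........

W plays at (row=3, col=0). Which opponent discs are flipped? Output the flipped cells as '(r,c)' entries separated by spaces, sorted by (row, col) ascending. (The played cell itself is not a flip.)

Dir NW: edge -> no flip
Dir N: opp run (2,0) capped by W -> flip
Dir NE: opp run (2,1) (1,2), next='.' -> no flip
Dir W: edge -> no flip
Dir E: first cell 'W' (not opp) -> no flip
Dir SW: edge -> no flip
Dir S: first cell '.' (not opp) -> no flip
Dir SE: first cell 'W' (not opp) -> no flip

Answer: (2,0)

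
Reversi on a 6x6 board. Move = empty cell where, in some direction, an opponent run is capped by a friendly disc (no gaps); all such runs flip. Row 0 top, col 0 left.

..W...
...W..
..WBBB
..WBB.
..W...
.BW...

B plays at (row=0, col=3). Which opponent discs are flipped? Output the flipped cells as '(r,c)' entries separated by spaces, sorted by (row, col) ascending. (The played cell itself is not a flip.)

Dir NW: edge -> no flip
Dir N: edge -> no flip
Dir NE: edge -> no flip
Dir W: opp run (0,2), next='.' -> no flip
Dir E: first cell '.' (not opp) -> no flip
Dir SW: first cell '.' (not opp) -> no flip
Dir S: opp run (1,3) capped by B -> flip
Dir SE: first cell '.' (not opp) -> no flip

Answer: (1,3)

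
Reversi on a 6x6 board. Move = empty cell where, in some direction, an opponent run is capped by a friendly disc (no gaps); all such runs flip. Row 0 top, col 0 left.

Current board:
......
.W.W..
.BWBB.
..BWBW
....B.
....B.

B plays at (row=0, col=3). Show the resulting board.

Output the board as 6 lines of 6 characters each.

Place B at (0,3); scan 8 dirs for brackets.
Dir NW: edge -> no flip
Dir N: edge -> no flip
Dir NE: edge -> no flip
Dir W: first cell '.' (not opp) -> no flip
Dir E: first cell '.' (not opp) -> no flip
Dir SW: first cell '.' (not opp) -> no flip
Dir S: opp run (1,3) capped by B -> flip
Dir SE: first cell '.' (not opp) -> no flip
All flips: (1,3)

Answer: ...B..
.W.B..
.BWBB.
..BWBW
....B.
....B.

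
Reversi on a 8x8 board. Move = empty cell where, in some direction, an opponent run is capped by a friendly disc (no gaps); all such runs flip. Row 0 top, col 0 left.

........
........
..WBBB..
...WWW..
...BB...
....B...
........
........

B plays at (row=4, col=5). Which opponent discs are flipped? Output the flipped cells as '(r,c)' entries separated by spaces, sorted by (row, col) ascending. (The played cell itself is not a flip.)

Dir NW: opp run (3,4) capped by B -> flip
Dir N: opp run (3,5) capped by B -> flip
Dir NE: first cell '.' (not opp) -> no flip
Dir W: first cell 'B' (not opp) -> no flip
Dir E: first cell '.' (not opp) -> no flip
Dir SW: first cell 'B' (not opp) -> no flip
Dir S: first cell '.' (not opp) -> no flip
Dir SE: first cell '.' (not opp) -> no flip

Answer: (3,4) (3,5)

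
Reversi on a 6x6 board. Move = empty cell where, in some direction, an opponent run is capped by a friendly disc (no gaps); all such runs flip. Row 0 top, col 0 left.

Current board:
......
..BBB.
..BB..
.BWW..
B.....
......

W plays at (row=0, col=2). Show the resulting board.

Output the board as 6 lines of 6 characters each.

Place W at (0,2); scan 8 dirs for brackets.
Dir NW: edge -> no flip
Dir N: edge -> no flip
Dir NE: edge -> no flip
Dir W: first cell '.' (not opp) -> no flip
Dir E: first cell '.' (not opp) -> no flip
Dir SW: first cell '.' (not opp) -> no flip
Dir S: opp run (1,2) (2,2) capped by W -> flip
Dir SE: opp run (1,3), next='.' -> no flip
All flips: (1,2) (2,2)

Answer: ..W...
..WBB.
..WB..
.BWW..
B.....
......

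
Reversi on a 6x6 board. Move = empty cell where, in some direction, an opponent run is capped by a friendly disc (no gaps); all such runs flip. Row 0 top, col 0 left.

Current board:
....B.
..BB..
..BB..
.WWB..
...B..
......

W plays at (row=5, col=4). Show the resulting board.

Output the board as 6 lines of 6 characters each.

Place W at (5,4); scan 8 dirs for brackets.
Dir NW: opp run (4,3) capped by W -> flip
Dir N: first cell '.' (not opp) -> no flip
Dir NE: first cell '.' (not opp) -> no flip
Dir W: first cell '.' (not opp) -> no flip
Dir E: first cell '.' (not opp) -> no flip
Dir SW: edge -> no flip
Dir S: edge -> no flip
Dir SE: edge -> no flip
All flips: (4,3)

Answer: ....B.
..BB..
..BB..
.WWB..
...W..
....W.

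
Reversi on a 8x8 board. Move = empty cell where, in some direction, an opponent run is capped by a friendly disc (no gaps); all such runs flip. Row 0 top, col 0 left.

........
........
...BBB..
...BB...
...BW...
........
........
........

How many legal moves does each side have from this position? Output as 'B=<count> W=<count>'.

Answer: B=3 W=3

Derivation:
-- B to move --
(3,5): no bracket -> illegal
(4,5): flips 1 -> legal
(5,3): no bracket -> illegal
(5,4): flips 1 -> legal
(5,5): flips 1 -> legal
B mobility = 3
-- W to move --
(1,2): no bracket -> illegal
(1,3): no bracket -> illegal
(1,4): flips 2 -> legal
(1,5): no bracket -> illegal
(1,6): no bracket -> illegal
(2,2): flips 1 -> legal
(2,6): no bracket -> illegal
(3,2): no bracket -> illegal
(3,5): no bracket -> illegal
(3,6): no bracket -> illegal
(4,2): flips 1 -> legal
(4,5): no bracket -> illegal
(5,2): no bracket -> illegal
(5,3): no bracket -> illegal
(5,4): no bracket -> illegal
W mobility = 3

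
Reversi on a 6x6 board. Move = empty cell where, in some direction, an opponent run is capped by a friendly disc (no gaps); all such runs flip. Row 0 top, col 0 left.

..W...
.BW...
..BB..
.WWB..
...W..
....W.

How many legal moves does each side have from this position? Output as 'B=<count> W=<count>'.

Answer: B=7 W=5

Derivation:
-- B to move --
(0,1): flips 1 -> legal
(0,3): no bracket -> illegal
(1,3): flips 1 -> legal
(2,0): no bracket -> illegal
(2,1): no bracket -> illegal
(3,0): flips 2 -> legal
(3,4): no bracket -> illegal
(4,0): flips 1 -> legal
(4,1): flips 1 -> legal
(4,2): flips 1 -> legal
(4,4): no bracket -> illegal
(4,5): no bracket -> illegal
(5,2): no bracket -> illegal
(5,3): flips 1 -> legal
(5,5): no bracket -> illegal
B mobility = 7
-- W to move --
(0,0): no bracket -> illegal
(0,1): no bracket -> illegal
(1,0): flips 1 -> legal
(1,3): flips 3 -> legal
(1,4): flips 1 -> legal
(2,0): flips 1 -> legal
(2,1): no bracket -> illegal
(2,4): no bracket -> illegal
(3,4): flips 2 -> legal
(4,2): no bracket -> illegal
(4,4): no bracket -> illegal
W mobility = 5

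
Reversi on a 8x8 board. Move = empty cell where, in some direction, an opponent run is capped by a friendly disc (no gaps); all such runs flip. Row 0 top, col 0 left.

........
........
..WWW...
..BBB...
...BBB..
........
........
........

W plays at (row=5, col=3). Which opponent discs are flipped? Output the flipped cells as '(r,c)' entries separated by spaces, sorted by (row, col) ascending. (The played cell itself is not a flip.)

Answer: (3,3) (4,3)

Derivation:
Dir NW: first cell '.' (not opp) -> no flip
Dir N: opp run (4,3) (3,3) capped by W -> flip
Dir NE: opp run (4,4), next='.' -> no flip
Dir W: first cell '.' (not opp) -> no flip
Dir E: first cell '.' (not opp) -> no flip
Dir SW: first cell '.' (not opp) -> no flip
Dir S: first cell '.' (not opp) -> no flip
Dir SE: first cell '.' (not opp) -> no flip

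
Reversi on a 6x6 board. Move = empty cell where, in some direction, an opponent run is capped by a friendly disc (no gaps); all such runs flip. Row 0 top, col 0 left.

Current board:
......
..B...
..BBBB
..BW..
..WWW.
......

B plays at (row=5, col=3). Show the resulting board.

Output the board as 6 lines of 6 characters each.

Answer: ......
..B...
..BBBB
..BB..
..WBW.
...B..

Derivation:
Place B at (5,3); scan 8 dirs for brackets.
Dir NW: opp run (4,2), next='.' -> no flip
Dir N: opp run (4,3) (3,3) capped by B -> flip
Dir NE: opp run (4,4), next='.' -> no flip
Dir W: first cell '.' (not opp) -> no flip
Dir E: first cell '.' (not opp) -> no flip
Dir SW: edge -> no flip
Dir S: edge -> no flip
Dir SE: edge -> no flip
All flips: (3,3) (4,3)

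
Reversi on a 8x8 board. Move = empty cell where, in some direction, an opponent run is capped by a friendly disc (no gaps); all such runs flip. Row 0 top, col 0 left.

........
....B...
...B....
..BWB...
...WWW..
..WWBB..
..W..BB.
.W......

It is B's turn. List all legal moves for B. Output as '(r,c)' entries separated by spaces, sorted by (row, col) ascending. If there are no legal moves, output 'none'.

Answer: (2,2) (3,5) (3,6) (5,1) (5,6) (6,1) (6,3)

Derivation:
(2,2): flips 2 -> legal
(2,4): no bracket -> illegal
(3,5): flips 1 -> legal
(3,6): flips 1 -> legal
(4,1): no bracket -> illegal
(4,2): no bracket -> illegal
(4,6): no bracket -> illegal
(5,1): flips 2 -> legal
(5,6): flips 1 -> legal
(6,0): no bracket -> illegal
(6,1): flips 2 -> legal
(6,3): flips 3 -> legal
(6,4): no bracket -> illegal
(7,0): no bracket -> illegal
(7,2): no bracket -> illegal
(7,3): no bracket -> illegal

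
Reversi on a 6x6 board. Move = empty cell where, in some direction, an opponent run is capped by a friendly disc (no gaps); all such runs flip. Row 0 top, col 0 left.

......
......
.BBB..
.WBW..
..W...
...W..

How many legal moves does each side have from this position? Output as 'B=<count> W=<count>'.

-- B to move --
(2,0): no bracket -> illegal
(2,4): no bracket -> illegal
(3,0): flips 1 -> legal
(3,4): flips 1 -> legal
(4,0): flips 1 -> legal
(4,1): flips 1 -> legal
(4,3): flips 1 -> legal
(4,4): flips 1 -> legal
(5,1): no bracket -> illegal
(5,2): flips 1 -> legal
(5,4): no bracket -> illegal
B mobility = 7
-- W to move --
(1,0): no bracket -> illegal
(1,1): flips 2 -> legal
(1,2): flips 2 -> legal
(1,3): flips 2 -> legal
(1,4): no bracket -> illegal
(2,0): no bracket -> illegal
(2,4): no bracket -> illegal
(3,0): no bracket -> illegal
(3,4): no bracket -> illegal
(4,1): no bracket -> illegal
(4,3): no bracket -> illegal
W mobility = 3

Answer: B=7 W=3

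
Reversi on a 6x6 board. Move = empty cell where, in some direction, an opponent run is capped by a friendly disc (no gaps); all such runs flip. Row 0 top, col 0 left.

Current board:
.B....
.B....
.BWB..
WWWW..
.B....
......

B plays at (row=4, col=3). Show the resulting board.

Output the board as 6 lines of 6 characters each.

Place B at (4,3); scan 8 dirs for brackets.
Dir NW: opp run (3,2) capped by B -> flip
Dir N: opp run (3,3) capped by B -> flip
Dir NE: first cell '.' (not opp) -> no flip
Dir W: first cell '.' (not opp) -> no flip
Dir E: first cell '.' (not opp) -> no flip
Dir SW: first cell '.' (not opp) -> no flip
Dir S: first cell '.' (not opp) -> no flip
Dir SE: first cell '.' (not opp) -> no flip
All flips: (3,2) (3,3)

Answer: .B....
.B....
.BWB..
WWBB..
.B.B..
......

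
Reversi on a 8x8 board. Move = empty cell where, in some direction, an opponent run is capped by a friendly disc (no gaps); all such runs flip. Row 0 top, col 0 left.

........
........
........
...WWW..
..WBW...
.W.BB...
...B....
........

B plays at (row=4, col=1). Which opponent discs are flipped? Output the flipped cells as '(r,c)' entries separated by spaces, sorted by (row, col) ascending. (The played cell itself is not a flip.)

Answer: (4,2)

Derivation:
Dir NW: first cell '.' (not opp) -> no flip
Dir N: first cell '.' (not opp) -> no flip
Dir NE: first cell '.' (not opp) -> no flip
Dir W: first cell '.' (not opp) -> no flip
Dir E: opp run (4,2) capped by B -> flip
Dir SW: first cell '.' (not opp) -> no flip
Dir S: opp run (5,1), next='.' -> no flip
Dir SE: first cell '.' (not opp) -> no flip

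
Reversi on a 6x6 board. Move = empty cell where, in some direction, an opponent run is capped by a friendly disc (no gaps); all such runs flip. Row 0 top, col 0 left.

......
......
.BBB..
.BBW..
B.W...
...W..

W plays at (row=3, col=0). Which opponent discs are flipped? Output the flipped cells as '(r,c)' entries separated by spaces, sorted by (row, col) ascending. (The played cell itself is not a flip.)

Dir NW: edge -> no flip
Dir N: first cell '.' (not opp) -> no flip
Dir NE: opp run (2,1), next='.' -> no flip
Dir W: edge -> no flip
Dir E: opp run (3,1) (3,2) capped by W -> flip
Dir SW: edge -> no flip
Dir S: opp run (4,0), next='.' -> no flip
Dir SE: first cell '.' (not opp) -> no flip

Answer: (3,1) (3,2)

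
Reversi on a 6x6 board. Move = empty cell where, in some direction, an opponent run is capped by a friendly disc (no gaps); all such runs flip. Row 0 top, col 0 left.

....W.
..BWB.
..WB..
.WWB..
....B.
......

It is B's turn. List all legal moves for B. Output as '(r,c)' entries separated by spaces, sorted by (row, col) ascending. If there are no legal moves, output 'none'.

Answer: (0,3) (1,1) (2,1) (3,0) (4,1) (4,2)

Derivation:
(0,2): no bracket -> illegal
(0,3): flips 1 -> legal
(0,5): no bracket -> illegal
(1,1): flips 1 -> legal
(1,5): no bracket -> illegal
(2,0): no bracket -> illegal
(2,1): flips 1 -> legal
(2,4): no bracket -> illegal
(3,0): flips 2 -> legal
(4,0): no bracket -> illegal
(4,1): flips 1 -> legal
(4,2): flips 2 -> legal
(4,3): no bracket -> illegal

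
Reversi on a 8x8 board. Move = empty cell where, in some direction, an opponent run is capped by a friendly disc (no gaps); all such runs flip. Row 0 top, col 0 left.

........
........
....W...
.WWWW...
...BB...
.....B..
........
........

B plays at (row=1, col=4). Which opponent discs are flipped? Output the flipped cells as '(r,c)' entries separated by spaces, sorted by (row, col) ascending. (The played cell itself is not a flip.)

Dir NW: first cell '.' (not opp) -> no flip
Dir N: first cell '.' (not opp) -> no flip
Dir NE: first cell '.' (not opp) -> no flip
Dir W: first cell '.' (not opp) -> no flip
Dir E: first cell '.' (not opp) -> no flip
Dir SW: first cell '.' (not opp) -> no flip
Dir S: opp run (2,4) (3,4) capped by B -> flip
Dir SE: first cell '.' (not opp) -> no flip

Answer: (2,4) (3,4)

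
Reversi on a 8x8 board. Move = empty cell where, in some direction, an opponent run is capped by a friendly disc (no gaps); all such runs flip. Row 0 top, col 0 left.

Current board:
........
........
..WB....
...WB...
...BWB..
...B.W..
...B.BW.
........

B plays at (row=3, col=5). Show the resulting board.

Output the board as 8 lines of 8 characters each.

Answer: ........
........
..WB....
...WBB..
...BBB..
...B.W..
...B.BW.
........

Derivation:
Place B at (3,5); scan 8 dirs for brackets.
Dir NW: first cell '.' (not opp) -> no flip
Dir N: first cell '.' (not opp) -> no flip
Dir NE: first cell '.' (not opp) -> no flip
Dir W: first cell 'B' (not opp) -> no flip
Dir E: first cell '.' (not opp) -> no flip
Dir SW: opp run (4,4) capped by B -> flip
Dir S: first cell 'B' (not opp) -> no flip
Dir SE: first cell '.' (not opp) -> no flip
All flips: (4,4)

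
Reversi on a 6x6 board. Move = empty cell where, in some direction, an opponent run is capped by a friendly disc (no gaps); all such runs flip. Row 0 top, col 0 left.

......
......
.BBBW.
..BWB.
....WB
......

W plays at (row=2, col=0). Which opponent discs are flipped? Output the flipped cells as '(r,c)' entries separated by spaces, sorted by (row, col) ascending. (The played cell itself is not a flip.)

Answer: (2,1) (2,2) (2,3)

Derivation:
Dir NW: edge -> no flip
Dir N: first cell '.' (not opp) -> no flip
Dir NE: first cell '.' (not opp) -> no flip
Dir W: edge -> no flip
Dir E: opp run (2,1) (2,2) (2,3) capped by W -> flip
Dir SW: edge -> no flip
Dir S: first cell '.' (not opp) -> no flip
Dir SE: first cell '.' (not opp) -> no flip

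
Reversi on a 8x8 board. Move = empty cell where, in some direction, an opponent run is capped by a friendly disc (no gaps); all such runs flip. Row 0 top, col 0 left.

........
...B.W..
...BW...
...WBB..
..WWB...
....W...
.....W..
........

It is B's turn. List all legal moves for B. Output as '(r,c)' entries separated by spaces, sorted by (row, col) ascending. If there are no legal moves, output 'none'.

(0,4): no bracket -> illegal
(0,5): no bracket -> illegal
(0,6): no bracket -> illegal
(1,4): flips 1 -> legal
(1,6): no bracket -> illegal
(2,2): flips 1 -> legal
(2,5): flips 1 -> legal
(2,6): no bracket -> illegal
(3,1): no bracket -> illegal
(3,2): flips 1 -> legal
(4,1): flips 2 -> legal
(4,5): no bracket -> illegal
(5,1): no bracket -> illegal
(5,2): flips 1 -> legal
(5,3): flips 2 -> legal
(5,5): no bracket -> illegal
(5,6): no bracket -> illegal
(6,3): no bracket -> illegal
(6,4): flips 1 -> legal
(6,6): no bracket -> illegal
(7,4): no bracket -> illegal
(7,5): no bracket -> illegal
(7,6): no bracket -> illegal

Answer: (1,4) (2,2) (2,5) (3,2) (4,1) (5,2) (5,3) (6,4)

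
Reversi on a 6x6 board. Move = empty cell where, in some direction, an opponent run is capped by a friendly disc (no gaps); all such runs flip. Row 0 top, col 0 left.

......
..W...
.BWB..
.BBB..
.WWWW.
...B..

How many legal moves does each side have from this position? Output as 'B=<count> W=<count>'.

-- B to move --
(0,1): flips 1 -> legal
(0,2): flips 2 -> legal
(0,3): flips 1 -> legal
(1,1): flips 1 -> legal
(1,3): flips 1 -> legal
(3,0): no bracket -> illegal
(3,4): no bracket -> illegal
(3,5): flips 1 -> legal
(4,0): no bracket -> illegal
(4,5): no bracket -> illegal
(5,0): flips 1 -> legal
(5,1): flips 2 -> legal
(5,2): flips 1 -> legal
(5,4): flips 1 -> legal
(5,5): flips 1 -> legal
B mobility = 11
-- W to move --
(1,0): flips 2 -> legal
(1,1): flips 2 -> legal
(1,3): flips 2 -> legal
(1,4): flips 2 -> legal
(2,0): flips 2 -> legal
(2,4): flips 2 -> legal
(3,0): flips 1 -> legal
(3,4): flips 1 -> legal
(4,0): flips 1 -> legal
(5,2): no bracket -> illegal
(5,4): no bracket -> illegal
W mobility = 9

Answer: B=11 W=9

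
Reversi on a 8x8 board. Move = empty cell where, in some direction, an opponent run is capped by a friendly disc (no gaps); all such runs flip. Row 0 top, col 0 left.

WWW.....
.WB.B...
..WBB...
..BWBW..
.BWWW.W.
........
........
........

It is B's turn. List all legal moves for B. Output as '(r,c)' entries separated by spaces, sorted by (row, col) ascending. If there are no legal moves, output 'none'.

(0,3): no bracket -> illegal
(1,0): flips 1 -> legal
(1,3): no bracket -> illegal
(2,0): no bracket -> illegal
(2,1): flips 1 -> legal
(2,5): no bracket -> illegal
(2,6): no bracket -> illegal
(3,1): no bracket -> illegal
(3,6): flips 1 -> legal
(3,7): no bracket -> illegal
(4,5): flips 3 -> legal
(4,7): no bracket -> illegal
(5,1): flips 2 -> legal
(5,2): flips 2 -> legal
(5,3): flips 2 -> legal
(5,4): flips 2 -> legal
(5,5): no bracket -> illegal
(5,6): no bracket -> illegal
(5,7): flips 2 -> legal

Answer: (1,0) (2,1) (3,6) (4,5) (5,1) (5,2) (5,3) (5,4) (5,7)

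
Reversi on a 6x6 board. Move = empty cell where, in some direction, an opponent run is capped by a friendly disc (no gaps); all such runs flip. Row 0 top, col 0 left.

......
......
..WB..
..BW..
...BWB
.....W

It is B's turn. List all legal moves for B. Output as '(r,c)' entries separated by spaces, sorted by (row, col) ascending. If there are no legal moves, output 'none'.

(1,1): no bracket -> illegal
(1,2): flips 1 -> legal
(1,3): no bracket -> illegal
(2,1): flips 1 -> legal
(2,4): no bracket -> illegal
(3,1): no bracket -> illegal
(3,4): flips 1 -> legal
(3,5): no bracket -> illegal
(4,2): no bracket -> illegal
(5,3): no bracket -> illegal
(5,4): no bracket -> illegal

Answer: (1,2) (2,1) (3,4)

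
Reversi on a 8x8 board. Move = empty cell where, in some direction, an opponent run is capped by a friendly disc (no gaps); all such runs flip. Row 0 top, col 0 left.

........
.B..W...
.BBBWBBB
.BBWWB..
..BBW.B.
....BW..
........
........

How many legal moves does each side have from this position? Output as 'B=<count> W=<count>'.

-- B to move --
(0,3): flips 1 -> legal
(0,4): flips 4 -> legal
(0,5): flips 1 -> legal
(1,3): flips 1 -> legal
(1,5): flips 2 -> legal
(4,5): flips 2 -> legal
(5,3): flips 1 -> legal
(5,6): flips 1 -> legal
(6,4): flips 1 -> legal
(6,5): no bracket -> illegal
(6,6): flips 3 -> legal
B mobility = 10
-- W to move --
(0,0): flips 2 -> legal
(0,1): no bracket -> illegal
(0,2): no bracket -> illegal
(1,0): no bracket -> illegal
(1,2): flips 1 -> legal
(1,3): flips 1 -> legal
(1,5): no bracket -> illegal
(1,6): flips 1 -> legal
(1,7): flips 2 -> legal
(2,0): flips 3 -> legal
(3,0): flips 2 -> legal
(3,6): flips 2 -> legal
(3,7): flips 1 -> legal
(4,0): no bracket -> illegal
(4,1): flips 4 -> legal
(4,5): no bracket -> illegal
(4,7): no bracket -> illegal
(5,1): flips 1 -> legal
(5,2): flips 1 -> legal
(5,3): flips 2 -> legal
(5,6): no bracket -> illegal
(5,7): flips 2 -> legal
(6,3): no bracket -> illegal
(6,4): flips 1 -> legal
(6,5): no bracket -> illegal
W mobility = 15

Answer: B=10 W=15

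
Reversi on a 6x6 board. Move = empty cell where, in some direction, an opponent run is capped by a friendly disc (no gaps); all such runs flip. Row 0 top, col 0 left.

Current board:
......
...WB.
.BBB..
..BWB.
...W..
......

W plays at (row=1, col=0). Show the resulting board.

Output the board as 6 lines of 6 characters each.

Answer: ......
W..WB.
.WBB..
..WWB.
...W..
......

Derivation:
Place W at (1,0); scan 8 dirs for brackets.
Dir NW: edge -> no flip
Dir N: first cell '.' (not opp) -> no flip
Dir NE: first cell '.' (not opp) -> no flip
Dir W: edge -> no flip
Dir E: first cell '.' (not opp) -> no flip
Dir SW: edge -> no flip
Dir S: first cell '.' (not opp) -> no flip
Dir SE: opp run (2,1) (3,2) capped by W -> flip
All flips: (2,1) (3,2)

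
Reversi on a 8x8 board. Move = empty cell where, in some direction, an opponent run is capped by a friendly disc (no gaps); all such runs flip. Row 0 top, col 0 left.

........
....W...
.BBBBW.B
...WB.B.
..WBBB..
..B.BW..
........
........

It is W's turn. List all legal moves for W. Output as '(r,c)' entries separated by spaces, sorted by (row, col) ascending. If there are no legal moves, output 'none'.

Answer: (1,1) (1,3) (1,5) (2,0) (3,2) (3,5) (4,6) (4,7) (5,3) (6,1) (6,2) (6,4)

Derivation:
(1,0): no bracket -> illegal
(1,1): flips 1 -> legal
(1,2): no bracket -> illegal
(1,3): flips 1 -> legal
(1,5): flips 1 -> legal
(1,6): no bracket -> illegal
(1,7): no bracket -> illegal
(2,0): flips 4 -> legal
(2,6): no bracket -> illegal
(3,0): no bracket -> illegal
(3,1): no bracket -> illegal
(3,2): flips 1 -> legal
(3,5): flips 2 -> legal
(3,7): no bracket -> illegal
(4,1): no bracket -> illegal
(4,6): flips 3 -> legal
(4,7): flips 1 -> legal
(5,1): no bracket -> illegal
(5,3): flips 2 -> legal
(5,6): no bracket -> illegal
(6,1): flips 3 -> legal
(6,2): flips 1 -> legal
(6,3): no bracket -> illegal
(6,4): flips 4 -> legal
(6,5): no bracket -> illegal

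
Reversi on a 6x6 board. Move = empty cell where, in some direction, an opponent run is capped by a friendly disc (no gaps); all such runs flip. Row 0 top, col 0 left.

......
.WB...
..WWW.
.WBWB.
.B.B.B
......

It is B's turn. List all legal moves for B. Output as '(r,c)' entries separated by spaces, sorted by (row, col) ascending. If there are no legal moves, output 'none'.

Answer: (1,0) (1,3) (1,4) (2,1) (3,0)

Derivation:
(0,0): no bracket -> illegal
(0,1): no bracket -> illegal
(0,2): no bracket -> illegal
(1,0): flips 1 -> legal
(1,3): flips 2 -> legal
(1,4): flips 2 -> legal
(1,5): no bracket -> illegal
(2,0): no bracket -> illegal
(2,1): flips 1 -> legal
(2,5): no bracket -> illegal
(3,0): flips 1 -> legal
(3,5): no bracket -> illegal
(4,0): no bracket -> illegal
(4,2): no bracket -> illegal
(4,4): no bracket -> illegal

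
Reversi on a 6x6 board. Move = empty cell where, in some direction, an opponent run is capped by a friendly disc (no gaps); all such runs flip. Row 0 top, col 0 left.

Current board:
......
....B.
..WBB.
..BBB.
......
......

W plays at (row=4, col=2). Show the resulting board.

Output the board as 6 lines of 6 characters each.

Place W at (4,2); scan 8 dirs for brackets.
Dir NW: first cell '.' (not opp) -> no flip
Dir N: opp run (3,2) capped by W -> flip
Dir NE: opp run (3,3) (2,4), next='.' -> no flip
Dir W: first cell '.' (not opp) -> no flip
Dir E: first cell '.' (not opp) -> no flip
Dir SW: first cell '.' (not opp) -> no flip
Dir S: first cell '.' (not opp) -> no flip
Dir SE: first cell '.' (not opp) -> no flip
All flips: (3,2)

Answer: ......
....B.
..WBB.
..WBB.
..W...
......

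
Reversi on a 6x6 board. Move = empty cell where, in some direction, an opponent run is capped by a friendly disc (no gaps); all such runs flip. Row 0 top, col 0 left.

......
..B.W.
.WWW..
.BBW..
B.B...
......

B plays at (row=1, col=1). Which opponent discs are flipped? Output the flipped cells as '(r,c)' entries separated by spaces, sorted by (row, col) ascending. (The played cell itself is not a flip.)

Dir NW: first cell '.' (not opp) -> no flip
Dir N: first cell '.' (not opp) -> no flip
Dir NE: first cell '.' (not opp) -> no flip
Dir W: first cell '.' (not opp) -> no flip
Dir E: first cell 'B' (not opp) -> no flip
Dir SW: first cell '.' (not opp) -> no flip
Dir S: opp run (2,1) capped by B -> flip
Dir SE: opp run (2,2) (3,3), next='.' -> no flip

Answer: (2,1)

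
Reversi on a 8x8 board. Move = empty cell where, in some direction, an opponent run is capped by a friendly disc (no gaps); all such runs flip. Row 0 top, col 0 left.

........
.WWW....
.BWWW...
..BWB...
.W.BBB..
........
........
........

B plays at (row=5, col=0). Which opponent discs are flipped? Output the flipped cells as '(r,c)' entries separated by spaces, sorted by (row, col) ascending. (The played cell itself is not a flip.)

Answer: (4,1)

Derivation:
Dir NW: edge -> no flip
Dir N: first cell '.' (not opp) -> no flip
Dir NE: opp run (4,1) capped by B -> flip
Dir W: edge -> no flip
Dir E: first cell '.' (not opp) -> no flip
Dir SW: edge -> no flip
Dir S: first cell '.' (not opp) -> no flip
Dir SE: first cell '.' (not opp) -> no flip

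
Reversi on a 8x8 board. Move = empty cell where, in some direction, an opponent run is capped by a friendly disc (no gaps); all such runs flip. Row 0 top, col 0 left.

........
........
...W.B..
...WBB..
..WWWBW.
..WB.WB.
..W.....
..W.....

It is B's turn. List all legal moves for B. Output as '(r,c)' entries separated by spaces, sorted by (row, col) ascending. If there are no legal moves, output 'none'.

(1,2): flips 1 -> legal
(1,3): flips 3 -> legal
(1,4): no bracket -> illegal
(2,2): no bracket -> illegal
(2,4): no bracket -> illegal
(3,1): flips 1 -> legal
(3,2): flips 1 -> legal
(3,6): flips 1 -> legal
(3,7): no bracket -> illegal
(4,1): flips 3 -> legal
(4,7): flips 1 -> legal
(5,1): flips 1 -> legal
(5,4): flips 2 -> legal
(5,7): flips 1 -> legal
(6,1): flips 2 -> legal
(6,3): no bracket -> illegal
(6,4): no bracket -> illegal
(6,5): flips 1 -> legal
(6,6): no bracket -> illegal
(7,1): flips 1 -> legal
(7,3): no bracket -> illegal

Answer: (1,2) (1,3) (3,1) (3,2) (3,6) (4,1) (4,7) (5,1) (5,4) (5,7) (6,1) (6,5) (7,1)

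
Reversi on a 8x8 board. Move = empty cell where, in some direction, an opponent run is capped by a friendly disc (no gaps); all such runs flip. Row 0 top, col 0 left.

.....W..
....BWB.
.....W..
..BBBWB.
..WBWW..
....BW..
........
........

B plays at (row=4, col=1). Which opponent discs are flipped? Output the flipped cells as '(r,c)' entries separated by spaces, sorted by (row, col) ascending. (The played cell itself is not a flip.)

Answer: (4,2)

Derivation:
Dir NW: first cell '.' (not opp) -> no flip
Dir N: first cell '.' (not opp) -> no flip
Dir NE: first cell 'B' (not opp) -> no flip
Dir W: first cell '.' (not opp) -> no flip
Dir E: opp run (4,2) capped by B -> flip
Dir SW: first cell '.' (not opp) -> no flip
Dir S: first cell '.' (not opp) -> no flip
Dir SE: first cell '.' (not opp) -> no flip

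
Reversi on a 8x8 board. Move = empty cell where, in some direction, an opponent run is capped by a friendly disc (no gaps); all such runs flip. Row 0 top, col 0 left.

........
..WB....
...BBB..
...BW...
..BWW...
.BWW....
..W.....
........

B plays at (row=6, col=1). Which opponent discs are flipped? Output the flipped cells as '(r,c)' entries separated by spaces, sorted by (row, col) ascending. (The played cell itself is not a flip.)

Dir NW: first cell '.' (not opp) -> no flip
Dir N: first cell 'B' (not opp) -> no flip
Dir NE: opp run (5,2) (4,3) (3,4) capped by B -> flip
Dir W: first cell '.' (not opp) -> no flip
Dir E: opp run (6,2), next='.' -> no flip
Dir SW: first cell '.' (not opp) -> no flip
Dir S: first cell '.' (not opp) -> no flip
Dir SE: first cell '.' (not opp) -> no flip

Answer: (3,4) (4,3) (5,2)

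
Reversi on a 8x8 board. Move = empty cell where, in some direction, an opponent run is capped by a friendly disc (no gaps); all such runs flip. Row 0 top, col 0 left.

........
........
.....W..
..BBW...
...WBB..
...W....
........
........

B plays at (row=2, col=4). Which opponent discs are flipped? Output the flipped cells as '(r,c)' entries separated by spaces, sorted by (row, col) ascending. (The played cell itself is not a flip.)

Answer: (3,4)

Derivation:
Dir NW: first cell '.' (not opp) -> no flip
Dir N: first cell '.' (not opp) -> no flip
Dir NE: first cell '.' (not opp) -> no flip
Dir W: first cell '.' (not opp) -> no flip
Dir E: opp run (2,5), next='.' -> no flip
Dir SW: first cell 'B' (not opp) -> no flip
Dir S: opp run (3,4) capped by B -> flip
Dir SE: first cell '.' (not opp) -> no flip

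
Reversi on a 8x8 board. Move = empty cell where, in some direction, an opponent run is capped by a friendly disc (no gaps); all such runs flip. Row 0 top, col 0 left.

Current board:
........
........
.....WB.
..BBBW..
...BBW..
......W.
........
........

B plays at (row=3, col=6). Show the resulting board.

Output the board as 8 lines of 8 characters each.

Place B at (3,6); scan 8 dirs for brackets.
Dir NW: opp run (2,5), next='.' -> no flip
Dir N: first cell 'B' (not opp) -> no flip
Dir NE: first cell '.' (not opp) -> no flip
Dir W: opp run (3,5) capped by B -> flip
Dir E: first cell '.' (not opp) -> no flip
Dir SW: opp run (4,5), next='.' -> no flip
Dir S: first cell '.' (not opp) -> no flip
Dir SE: first cell '.' (not opp) -> no flip
All flips: (3,5)

Answer: ........
........
.....WB.
..BBBBB.
...BBW..
......W.
........
........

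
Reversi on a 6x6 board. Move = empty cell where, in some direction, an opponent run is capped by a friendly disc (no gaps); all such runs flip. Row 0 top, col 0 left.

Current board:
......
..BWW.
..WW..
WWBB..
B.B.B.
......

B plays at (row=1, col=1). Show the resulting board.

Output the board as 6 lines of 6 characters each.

Place B at (1,1); scan 8 dirs for brackets.
Dir NW: first cell '.' (not opp) -> no flip
Dir N: first cell '.' (not opp) -> no flip
Dir NE: first cell '.' (not opp) -> no flip
Dir W: first cell '.' (not opp) -> no flip
Dir E: first cell 'B' (not opp) -> no flip
Dir SW: first cell '.' (not opp) -> no flip
Dir S: first cell '.' (not opp) -> no flip
Dir SE: opp run (2,2) capped by B -> flip
All flips: (2,2)

Answer: ......
.BBWW.
..BW..
WWBB..
B.B.B.
......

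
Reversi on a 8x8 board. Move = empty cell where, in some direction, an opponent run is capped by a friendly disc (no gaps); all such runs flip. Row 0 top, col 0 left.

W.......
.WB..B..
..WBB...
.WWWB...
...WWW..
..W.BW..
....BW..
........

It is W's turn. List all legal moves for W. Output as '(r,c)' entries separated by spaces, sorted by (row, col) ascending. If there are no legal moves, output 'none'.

(0,1): flips 3 -> legal
(0,2): flips 1 -> legal
(0,3): no bracket -> illegal
(0,4): no bracket -> illegal
(0,5): no bracket -> illegal
(0,6): flips 2 -> legal
(1,3): flips 2 -> legal
(1,4): flips 3 -> legal
(1,6): no bracket -> illegal
(2,1): no bracket -> illegal
(2,5): flips 3 -> legal
(2,6): no bracket -> illegal
(3,5): flips 1 -> legal
(5,3): flips 1 -> legal
(6,3): flips 2 -> legal
(7,3): flips 1 -> legal
(7,4): flips 2 -> legal
(7,5): no bracket -> illegal

Answer: (0,1) (0,2) (0,6) (1,3) (1,4) (2,5) (3,5) (5,3) (6,3) (7,3) (7,4)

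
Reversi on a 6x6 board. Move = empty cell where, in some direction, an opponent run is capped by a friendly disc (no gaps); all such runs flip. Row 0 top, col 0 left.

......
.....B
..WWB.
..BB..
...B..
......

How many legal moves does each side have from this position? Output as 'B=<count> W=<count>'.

-- B to move --
(1,1): flips 1 -> legal
(1,2): flips 1 -> legal
(1,3): flips 1 -> legal
(1,4): flips 1 -> legal
(2,1): flips 2 -> legal
(3,1): no bracket -> illegal
(3,4): no bracket -> illegal
B mobility = 5
-- W to move --
(0,4): no bracket -> illegal
(0,5): no bracket -> illegal
(1,3): no bracket -> illegal
(1,4): no bracket -> illegal
(2,1): no bracket -> illegal
(2,5): flips 1 -> legal
(3,1): no bracket -> illegal
(3,4): no bracket -> illegal
(3,5): no bracket -> illegal
(4,1): flips 1 -> legal
(4,2): flips 1 -> legal
(4,4): flips 1 -> legal
(5,2): no bracket -> illegal
(5,3): flips 2 -> legal
(5,4): no bracket -> illegal
W mobility = 5

Answer: B=5 W=5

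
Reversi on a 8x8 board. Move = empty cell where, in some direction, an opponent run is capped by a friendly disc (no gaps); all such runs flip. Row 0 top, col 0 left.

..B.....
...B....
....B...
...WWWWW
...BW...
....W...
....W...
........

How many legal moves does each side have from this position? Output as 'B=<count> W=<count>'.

Answer: B=7 W=6

Derivation:
-- B to move --
(2,2): no bracket -> illegal
(2,3): flips 1 -> legal
(2,5): flips 1 -> legal
(2,6): no bracket -> illegal
(2,7): no bracket -> illegal
(3,2): no bracket -> illegal
(4,2): flips 1 -> legal
(4,5): flips 1 -> legal
(4,6): flips 1 -> legal
(4,7): no bracket -> illegal
(5,3): no bracket -> illegal
(5,5): no bracket -> illegal
(6,3): no bracket -> illegal
(6,5): flips 1 -> legal
(7,3): no bracket -> illegal
(7,4): flips 4 -> legal
(7,5): no bracket -> illegal
B mobility = 7
-- W to move --
(0,1): no bracket -> illegal
(0,3): no bracket -> illegal
(0,4): no bracket -> illegal
(1,1): no bracket -> illegal
(1,2): no bracket -> illegal
(1,4): flips 1 -> legal
(1,5): flips 1 -> legal
(2,2): no bracket -> illegal
(2,3): no bracket -> illegal
(2,5): no bracket -> illegal
(3,2): flips 1 -> legal
(4,2): flips 1 -> legal
(5,2): flips 1 -> legal
(5,3): flips 1 -> legal
W mobility = 6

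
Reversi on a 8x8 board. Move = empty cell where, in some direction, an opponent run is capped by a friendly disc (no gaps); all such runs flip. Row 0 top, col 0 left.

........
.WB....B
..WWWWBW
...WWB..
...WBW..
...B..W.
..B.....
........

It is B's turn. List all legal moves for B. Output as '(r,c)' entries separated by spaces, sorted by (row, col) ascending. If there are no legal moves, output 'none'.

Answer: (0,0) (1,0) (1,3) (1,4) (1,5) (2,1) (3,2) (3,7) (4,2) (4,6) (5,5) (6,7)

Derivation:
(0,0): flips 3 -> legal
(0,1): no bracket -> illegal
(0,2): no bracket -> illegal
(1,0): flips 1 -> legal
(1,3): flips 4 -> legal
(1,4): flips 2 -> legal
(1,5): flips 1 -> legal
(1,6): no bracket -> illegal
(2,0): no bracket -> illegal
(2,1): flips 4 -> legal
(3,1): no bracket -> illegal
(3,2): flips 3 -> legal
(3,6): no bracket -> illegal
(3,7): flips 1 -> legal
(4,2): flips 1 -> legal
(4,6): flips 1 -> legal
(4,7): no bracket -> illegal
(5,2): no bracket -> illegal
(5,4): no bracket -> illegal
(5,5): flips 1 -> legal
(5,7): no bracket -> illegal
(6,5): no bracket -> illegal
(6,6): no bracket -> illegal
(6,7): flips 4 -> legal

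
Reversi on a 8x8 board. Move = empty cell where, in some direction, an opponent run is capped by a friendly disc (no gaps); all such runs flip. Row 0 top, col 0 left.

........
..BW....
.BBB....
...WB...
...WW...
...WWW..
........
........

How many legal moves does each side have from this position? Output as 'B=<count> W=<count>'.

-- B to move --
(0,2): no bracket -> illegal
(0,3): flips 1 -> legal
(0,4): flips 1 -> legal
(1,4): flips 1 -> legal
(2,4): no bracket -> illegal
(3,2): flips 1 -> legal
(3,5): no bracket -> illegal
(4,2): no bracket -> illegal
(4,5): no bracket -> illegal
(4,6): no bracket -> illegal
(5,2): flips 1 -> legal
(5,6): no bracket -> illegal
(6,2): no bracket -> illegal
(6,3): flips 3 -> legal
(6,4): flips 2 -> legal
(6,5): no bracket -> illegal
(6,6): flips 3 -> legal
B mobility = 8
-- W to move --
(0,1): no bracket -> illegal
(0,2): no bracket -> illegal
(0,3): no bracket -> illegal
(1,0): no bracket -> illegal
(1,1): flips 2 -> legal
(1,4): no bracket -> illegal
(2,0): no bracket -> illegal
(2,4): flips 1 -> legal
(2,5): flips 1 -> legal
(3,0): no bracket -> illegal
(3,1): flips 1 -> legal
(3,2): no bracket -> illegal
(3,5): flips 1 -> legal
(4,5): no bracket -> illegal
W mobility = 5

Answer: B=8 W=5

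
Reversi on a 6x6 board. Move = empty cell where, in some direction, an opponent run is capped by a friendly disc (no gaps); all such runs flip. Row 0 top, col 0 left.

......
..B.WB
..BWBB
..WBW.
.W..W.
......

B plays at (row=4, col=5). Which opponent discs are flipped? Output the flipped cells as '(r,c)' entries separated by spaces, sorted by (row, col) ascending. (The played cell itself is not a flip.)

Dir NW: opp run (3,4) (2,3) capped by B -> flip
Dir N: first cell '.' (not opp) -> no flip
Dir NE: edge -> no flip
Dir W: opp run (4,4), next='.' -> no flip
Dir E: edge -> no flip
Dir SW: first cell '.' (not opp) -> no flip
Dir S: first cell '.' (not opp) -> no flip
Dir SE: edge -> no flip

Answer: (2,3) (3,4)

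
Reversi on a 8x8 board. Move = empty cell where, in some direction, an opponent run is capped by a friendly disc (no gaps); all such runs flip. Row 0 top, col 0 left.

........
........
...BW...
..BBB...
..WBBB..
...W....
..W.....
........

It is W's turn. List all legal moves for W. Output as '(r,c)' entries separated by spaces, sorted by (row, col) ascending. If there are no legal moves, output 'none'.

Answer: (1,3) (2,2) (3,5) (4,6) (5,4)

Derivation:
(1,2): no bracket -> illegal
(1,3): flips 3 -> legal
(1,4): no bracket -> illegal
(2,1): no bracket -> illegal
(2,2): flips 2 -> legal
(2,5): no bracket -> illegal
(3,1): no bracket -> illegal
(3,5): flips 1 -> legal
(3,6): no bracket -> illegal
(4,1): no bracket -> illegal
(4,6): flips 3 -> legal
(5,2): no bracket -> illegal
(5,4): flips 2 -> legal
(5,5): no bracket -> illegal
(5,6): no bracket -> illegal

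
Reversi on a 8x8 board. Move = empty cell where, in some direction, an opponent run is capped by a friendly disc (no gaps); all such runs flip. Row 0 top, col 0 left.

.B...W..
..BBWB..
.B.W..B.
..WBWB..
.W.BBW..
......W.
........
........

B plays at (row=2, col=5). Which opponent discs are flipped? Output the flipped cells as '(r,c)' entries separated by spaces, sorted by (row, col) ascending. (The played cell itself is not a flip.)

Answer: (3,4)

Derivation:
Dir NW: opp run (1,4), next='.' -> no flip
Dir N: first cell 'B' (not opp) -> no flip
Dir NE: first cell '.' (not opp) -> no flip
Dir W: first cell '.' (not opp) -> no flip
Dir E: first cell 'B' (not opp) -> no flip
Dir SW: opp run (3,4) capped by B -> flip
Dir S: first cell 'B' (not opp) -> no flip
Dir SE: first cell '.' (not opp) -> no flip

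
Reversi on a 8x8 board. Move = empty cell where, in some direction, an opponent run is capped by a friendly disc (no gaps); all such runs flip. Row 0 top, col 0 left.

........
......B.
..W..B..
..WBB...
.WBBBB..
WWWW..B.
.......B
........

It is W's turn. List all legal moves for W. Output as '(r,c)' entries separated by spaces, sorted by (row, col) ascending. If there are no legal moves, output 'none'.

Answer: (0,7) (2,3) (2,4) (3,1) (3,5) (4,6) (5,4) (5,5)

Derivation:
(0,5): no bracket -> illegal
(0,6): no bracket -> illegal
(0,7): flips 4 -> legal
(1,4): no bracket -> illegal
(1,5): no bracket -> illegal
(1,7): no bracket -> illegal
(2,3): flips 2 -> legal
(2,4): flips 2 -> legal
(2,6): no bracket -> illegal
(2,7): no bracket -> illegal
(3,1): flips 1 -> legal
(3,5): flips 3 -> legal
(3,6): no bracket -> illegal
(4,6): flips 4 -> legal
(4,7): no bracket -> illegal
(5,4): flips 1 -> legal
(5,5): flips 2 -> legal
(5,7): no bracket -> illegal
(6,5): no bracket -> illegal
(6,6): no bracket -> illegal
(7,6): no bracket -> illegal
(7,7): no bracket -> illegal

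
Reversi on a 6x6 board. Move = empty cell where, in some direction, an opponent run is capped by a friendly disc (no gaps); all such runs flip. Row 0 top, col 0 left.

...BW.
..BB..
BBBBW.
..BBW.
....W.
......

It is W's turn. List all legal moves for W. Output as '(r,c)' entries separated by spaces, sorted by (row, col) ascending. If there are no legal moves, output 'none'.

Answer: (0,1) (0,2) (1,1) (3,1) (4,2)

Derivation:
(0,1): flips 2 -> legal
(0,2): flips 2 -> legal
(1,0): no bracket -> illegal
(1,1): flips 2 -> legal
(1,4): no bracket -> illegal
(3,0): no bracket -> illegal
(3,1): flips 4 -> legal
(4,1): no bracket -> illegal
(4,2): flips 1 -> legal
(4,3): no bracket -> illegal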